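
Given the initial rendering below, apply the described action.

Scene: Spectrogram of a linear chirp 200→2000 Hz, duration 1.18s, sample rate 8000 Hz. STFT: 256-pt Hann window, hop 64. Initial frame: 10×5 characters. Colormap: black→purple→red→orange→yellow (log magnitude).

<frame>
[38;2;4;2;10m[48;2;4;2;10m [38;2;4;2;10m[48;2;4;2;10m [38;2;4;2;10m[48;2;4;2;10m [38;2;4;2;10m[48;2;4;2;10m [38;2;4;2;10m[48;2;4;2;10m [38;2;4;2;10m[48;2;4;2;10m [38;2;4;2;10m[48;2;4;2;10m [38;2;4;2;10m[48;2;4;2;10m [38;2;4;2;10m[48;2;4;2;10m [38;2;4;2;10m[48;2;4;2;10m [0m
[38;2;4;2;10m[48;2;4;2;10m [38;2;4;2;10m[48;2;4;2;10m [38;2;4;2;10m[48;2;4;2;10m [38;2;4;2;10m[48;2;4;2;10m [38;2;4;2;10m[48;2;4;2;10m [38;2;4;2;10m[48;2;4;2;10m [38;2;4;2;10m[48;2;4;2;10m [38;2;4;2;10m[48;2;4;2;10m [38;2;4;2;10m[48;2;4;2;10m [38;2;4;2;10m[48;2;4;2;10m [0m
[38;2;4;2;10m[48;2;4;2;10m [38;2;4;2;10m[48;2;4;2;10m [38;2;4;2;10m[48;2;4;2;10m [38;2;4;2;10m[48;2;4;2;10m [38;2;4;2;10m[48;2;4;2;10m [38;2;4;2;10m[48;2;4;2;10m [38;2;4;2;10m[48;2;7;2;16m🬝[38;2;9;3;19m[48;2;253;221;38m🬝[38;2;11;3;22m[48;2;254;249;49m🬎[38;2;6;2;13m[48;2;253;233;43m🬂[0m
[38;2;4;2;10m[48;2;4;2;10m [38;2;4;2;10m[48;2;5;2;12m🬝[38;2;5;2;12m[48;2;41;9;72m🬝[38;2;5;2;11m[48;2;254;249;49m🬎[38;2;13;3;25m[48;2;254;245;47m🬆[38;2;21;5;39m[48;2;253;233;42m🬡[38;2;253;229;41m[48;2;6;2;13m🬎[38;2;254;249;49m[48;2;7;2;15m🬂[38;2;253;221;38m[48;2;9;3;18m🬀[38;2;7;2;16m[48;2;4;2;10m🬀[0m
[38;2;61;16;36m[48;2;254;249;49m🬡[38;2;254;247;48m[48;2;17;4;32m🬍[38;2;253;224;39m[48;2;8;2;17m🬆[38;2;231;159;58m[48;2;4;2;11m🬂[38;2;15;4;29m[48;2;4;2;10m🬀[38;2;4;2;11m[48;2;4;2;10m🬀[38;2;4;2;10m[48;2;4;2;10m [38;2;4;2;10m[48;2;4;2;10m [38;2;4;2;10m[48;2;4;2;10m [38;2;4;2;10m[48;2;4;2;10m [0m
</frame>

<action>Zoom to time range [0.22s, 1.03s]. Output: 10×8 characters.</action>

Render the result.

<frame>
[38;2;4;2;10m[48;2;4;2;10m [38;2;4;2;10m[48;2;4;2;10m [38;2;4;2;10m[48;2;4;2;10m [38;2;4;2;10m[48;2;4;2;10m [38;2;4;2;10m[48;2;4;2;10m [38;2;4;2;10m[48;2;4;2;10m [38;2;4;2;10m[48;2;4;2;10m [38;2;4;2;10m[48;2;4;2;10m [38;2;4;2;10m[48;2;4;2;10m [38;2;4;2;10m[48;2;4;2;10m [0m
[38;2;4;2;10m[48;2;4;2;10m [38;2;4;2;10m[48;2;4;2;10m [38;2;4;2;10m[48;2;4;2;10m [38;2;4;2;10m[48;2;4;2;10m [38;2;4;2;10m[48;2;4;2;10m [38;2;4;2;10m[48;2;4;2;10m [38;2;4;2;10m[48;2;4;2;10m [38;2;4;2;10m[48;2;4;2;10m [38;2;4;2;10m[48;2;4;2;10m [38;2;4;2;10m[48;2;4;2;10m [0m
[38;2;4;2;10m[48;2;4;2;10m [38;2;4;2;10m[48;2;4;2;10m [38;2;4;2;10m[48;2;4;2;10m [38;2;4;2;10m[48;2;4;2;10m [38;2;4;2;10m[48;2;4;2;10m [38;2;4;2;10m[48;2;4;2;10m [38;2;4;2;10m[48;2;4;2;10m [38;2;4;2;10m[48;2;4;2;10m [38;2;4;2;10m[48;2;4;2;10m [38;2;4;2;10m[48;2;4;2;10m [0m
[38;2;4;2;10m[48;2;4;2;10m [38;2;4;2;10m[48;2;4;2;10m [38;2;4;2;10m[48;2;4;2;10m [38;2;4;2;10m[48;2;4;2;10m [38;2;4;2;10m[48;2;4;2;10m [38;2;4;2;10m[48;2;4;2;10m [38;2;4;2;10m[48;2;4;2;10m [38;2;4;2;10m[48;2;4;2;10m [38;2;4;2;10m[48;2;4;2;10m [38;2;4;2;10m[48;2;5;2;12m🬝[0m
[38;2;4;2;10m[48;2;4;2;10m [38;2;4;2;10m[48;2;4;2;10m [38;2;4;2;10m[48;2;4;2;10m [38;2;4;2;10m[48;2;4;2;10m [38;2;4;2;10m[48;2;4;2;10m [38;2;4;2;10m[48;2;5;2;12m🬝[38;2;4;2;11m[48;2;15;4;29m🬝[38;2;25;6;26m[48;2;254;240;46m🬝[38;2;27;7;35m[48;2;254;249;49m🬎[38;2;18;4;33m[48;2;253;234;43m🬂[0m
[38;2;4;2;10m[48;2;4;2;10m [38;2;4;2;10m[48;2;6;2;13m🬝[38;2;5;2;12m[48;2;30;7;54m🬝[38;2;5;2;13m[48;2;237;170;50m🬎[38;2;11;3;22m[48;2;238;187;56m🬆[38;2;25;6;46m[48;2;245;208;50m🬂[38;2;253;234;43m[48;2;18;4;34m🬎[38;2;254;249;49m[48;2;42;11;34m🬂[38;2;252;191;26m[48;2;10;3;21m🬀[38;2;9;3;19m[48;2;4;2;10m🬀[0m
[38;2;15;4;29m[48;2;253;231;41m🬆[38;2;88;22;66m[48;2;254;245;47m🬡[38;2;252;223;39m[48;2;11;3;22m🬎[38;2;254;248;49m[48;2;12;3;24m🬂[38;2;203;59;74m[48;2;8;2;17m🬀[38;2;9;3;18m[48;2;4;2;10m🬀[38;2;4;2;11m[48;2;4;2;10m🬂[38;2;4;2;10m[48;2;4;2;10m [38;2;4;2;10m[48;2;4;2;10m [38;2;4;2;10m[48;2;4;2;10m [0m
[38;2;35;8;62m[48;2;6;2;14m🬀[38;2;7;2;16m[48;2;4;2;10m🬀[38;2;4;2;11m[48;2;4;2;10m🬀[38;2;4;2;10m[48;2;4;2;10m [38;2;4;2;10m[48;2;4;2;10m [38;2;4;2;10m[48;2;4;2;10m [38;2;4;2;10m[48;2;4;2;10m [38;2;4;2;10m[48;2;4;2;10m [38;2;4;2;10m[48;2;4;2;10m [38;2;4;2;10m[48;2;4;2;10m [0m
</frame>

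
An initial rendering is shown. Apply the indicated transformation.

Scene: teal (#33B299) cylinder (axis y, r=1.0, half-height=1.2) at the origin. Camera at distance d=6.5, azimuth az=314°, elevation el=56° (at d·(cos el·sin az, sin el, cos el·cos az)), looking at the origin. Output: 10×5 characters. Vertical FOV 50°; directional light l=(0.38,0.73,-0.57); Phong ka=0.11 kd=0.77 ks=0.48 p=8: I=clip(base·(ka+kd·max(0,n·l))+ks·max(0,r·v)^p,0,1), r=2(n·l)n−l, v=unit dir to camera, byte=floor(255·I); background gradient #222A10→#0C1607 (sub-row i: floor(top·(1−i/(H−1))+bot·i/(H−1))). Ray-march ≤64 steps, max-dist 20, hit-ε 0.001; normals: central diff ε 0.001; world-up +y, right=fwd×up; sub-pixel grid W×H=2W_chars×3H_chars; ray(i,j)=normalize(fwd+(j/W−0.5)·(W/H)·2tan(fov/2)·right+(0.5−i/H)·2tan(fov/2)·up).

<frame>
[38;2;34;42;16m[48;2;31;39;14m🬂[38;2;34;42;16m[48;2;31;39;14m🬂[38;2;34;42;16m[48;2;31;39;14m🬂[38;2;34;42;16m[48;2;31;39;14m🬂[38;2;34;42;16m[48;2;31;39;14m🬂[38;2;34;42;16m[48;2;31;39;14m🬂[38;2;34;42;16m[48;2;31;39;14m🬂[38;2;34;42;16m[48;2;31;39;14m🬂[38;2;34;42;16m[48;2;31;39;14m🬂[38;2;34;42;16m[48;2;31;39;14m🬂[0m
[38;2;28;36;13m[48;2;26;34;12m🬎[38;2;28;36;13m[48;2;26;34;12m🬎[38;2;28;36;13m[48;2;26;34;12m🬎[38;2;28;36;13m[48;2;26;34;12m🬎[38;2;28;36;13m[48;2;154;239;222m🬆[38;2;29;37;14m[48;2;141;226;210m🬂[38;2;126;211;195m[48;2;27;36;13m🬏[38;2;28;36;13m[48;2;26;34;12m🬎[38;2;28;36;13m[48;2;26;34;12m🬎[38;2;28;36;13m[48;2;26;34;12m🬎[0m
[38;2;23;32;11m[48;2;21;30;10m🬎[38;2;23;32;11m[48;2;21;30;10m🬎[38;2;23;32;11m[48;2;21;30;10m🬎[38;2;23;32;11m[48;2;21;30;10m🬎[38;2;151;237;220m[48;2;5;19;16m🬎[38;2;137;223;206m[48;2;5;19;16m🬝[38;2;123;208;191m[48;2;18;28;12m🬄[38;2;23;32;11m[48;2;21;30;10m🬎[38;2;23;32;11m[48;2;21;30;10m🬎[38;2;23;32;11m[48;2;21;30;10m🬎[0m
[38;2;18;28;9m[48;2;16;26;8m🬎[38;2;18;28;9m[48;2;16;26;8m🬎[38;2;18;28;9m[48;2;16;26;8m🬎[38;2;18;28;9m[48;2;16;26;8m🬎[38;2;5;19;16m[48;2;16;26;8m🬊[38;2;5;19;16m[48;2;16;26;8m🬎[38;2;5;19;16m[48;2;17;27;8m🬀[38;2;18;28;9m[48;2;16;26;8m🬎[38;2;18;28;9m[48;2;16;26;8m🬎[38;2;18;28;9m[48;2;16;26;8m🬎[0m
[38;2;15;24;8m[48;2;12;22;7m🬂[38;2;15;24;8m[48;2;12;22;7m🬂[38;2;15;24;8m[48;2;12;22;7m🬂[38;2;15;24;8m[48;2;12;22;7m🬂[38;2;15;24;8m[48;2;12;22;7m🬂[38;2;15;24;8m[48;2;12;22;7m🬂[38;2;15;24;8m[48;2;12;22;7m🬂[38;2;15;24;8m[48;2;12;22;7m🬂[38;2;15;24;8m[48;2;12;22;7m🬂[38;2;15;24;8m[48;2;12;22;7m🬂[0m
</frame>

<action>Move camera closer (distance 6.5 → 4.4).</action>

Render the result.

<frame>
[38;2;34;42;16m[48;2;31;39;14m🬂[38;2;34;42;16m[48;2;31;39;14m🬂[38;2;34;42;16m[48;2;31;39;14m🬂[38;2;34;42;16m[48;2;31;39;14m🬂[38;2;33;41;15m[48;2;140;225;208m🬎[38;2;33;41;15m[48;2;129;214;198m🬎[38;2;115;201;184m[48;2;32;40;15m🬏[38;2;34;42;16m[48;2;31;39;14m🬂[38;2;34;42;16m[48;2;31;39;14m🬂[38;2;34;42;16m[48;2;31;39;14m🬂[0m
[38;2;28;36;13m[48;2;26;34;12m🬎[38;2;28;36;13m[48;2;26;34;12m🬎[38;2;28;36;13m[48;2;26;34;12m🬎[38;2;149;234;217m[48;2;155;240;223m🬆[38;2;149;234;217m[48;2;155;240;223m🬊[38;2;135;220;203m[48;2;144;229;213m▐[38;2;111;197;180m[48;2;124;209;192m▐[38;2;99;184;167m[48;2;27;35;13m▌[38;2;28;36;13m[48;2;26;34;12m🬎[38;2;28;36;13m[48;2;26;34;12m🬎[0m
[38;2;23;32;11m[48;2;21;30;10m🬎[38;2;23;32;11m[48;2;21;30;10m🬎[38;2;23;32;11m[48;2;21;30;10m🬎[38;2;152;237;221m[48;2;10;22;14m🬊[38;2;152;238;221m[48;2;142;228;211m🬆[38;2;141;226;209m[48;2;130;215;198m🬆[38;2;116;201;184m[48;2;5;19;16m🬝[38;2;99;185;168m[48;2;18;28;11m🬀[38;2;23;32;11m[48;2;21;30;10m🬎[38;2;23;32;11m[48;2;21;30;10m🬎[0m
[38;2;18;28;9m[48;2;16;26;8m🬎[38;2;18;28;9m[48;2;16;26;8m🬎[38;2;18;28;9m[48;2;16;26;8m🬎[38;2;17;27;8m[48;2;5;19;16m🬲[38;2;5;19;16m[48;2;5;19;16m [38;2;5;19;16m[48;2;5;19;16m [38;2;5;19;16m[48;2;16;26;8m🬝[38;2;18;28;9m[48;2;16;26;8m🬎[38;2;18;28;9m[48;2;16;26;8m🬎[38;2;18;28;9m[48;2;16;26;8m🬎[0m
[38;2;15;24;8m[48;2;12;22;7m🬂[38;2;15;24;8m[48;2;12;22;7m🬂[38;2;15;24;8m[48;2;12;22;7m🬂[38;2;15;24;8m[48;2;12;22;7m🬂[38;2;13;22;7m[48;2;5;19;16m🬺[38;2;5;19;16m[48;2;12;22;7m🬂[38;2;15;24;8m[48;2;12;22;7m🬂[38;2;15;24;8m[48;2;12;22;7m🬂[38;2;15;24;8m[48;2;12;22;7m🬂[38;2;15;24;8m[48;2;12;22;7m🬂[0m
</frame>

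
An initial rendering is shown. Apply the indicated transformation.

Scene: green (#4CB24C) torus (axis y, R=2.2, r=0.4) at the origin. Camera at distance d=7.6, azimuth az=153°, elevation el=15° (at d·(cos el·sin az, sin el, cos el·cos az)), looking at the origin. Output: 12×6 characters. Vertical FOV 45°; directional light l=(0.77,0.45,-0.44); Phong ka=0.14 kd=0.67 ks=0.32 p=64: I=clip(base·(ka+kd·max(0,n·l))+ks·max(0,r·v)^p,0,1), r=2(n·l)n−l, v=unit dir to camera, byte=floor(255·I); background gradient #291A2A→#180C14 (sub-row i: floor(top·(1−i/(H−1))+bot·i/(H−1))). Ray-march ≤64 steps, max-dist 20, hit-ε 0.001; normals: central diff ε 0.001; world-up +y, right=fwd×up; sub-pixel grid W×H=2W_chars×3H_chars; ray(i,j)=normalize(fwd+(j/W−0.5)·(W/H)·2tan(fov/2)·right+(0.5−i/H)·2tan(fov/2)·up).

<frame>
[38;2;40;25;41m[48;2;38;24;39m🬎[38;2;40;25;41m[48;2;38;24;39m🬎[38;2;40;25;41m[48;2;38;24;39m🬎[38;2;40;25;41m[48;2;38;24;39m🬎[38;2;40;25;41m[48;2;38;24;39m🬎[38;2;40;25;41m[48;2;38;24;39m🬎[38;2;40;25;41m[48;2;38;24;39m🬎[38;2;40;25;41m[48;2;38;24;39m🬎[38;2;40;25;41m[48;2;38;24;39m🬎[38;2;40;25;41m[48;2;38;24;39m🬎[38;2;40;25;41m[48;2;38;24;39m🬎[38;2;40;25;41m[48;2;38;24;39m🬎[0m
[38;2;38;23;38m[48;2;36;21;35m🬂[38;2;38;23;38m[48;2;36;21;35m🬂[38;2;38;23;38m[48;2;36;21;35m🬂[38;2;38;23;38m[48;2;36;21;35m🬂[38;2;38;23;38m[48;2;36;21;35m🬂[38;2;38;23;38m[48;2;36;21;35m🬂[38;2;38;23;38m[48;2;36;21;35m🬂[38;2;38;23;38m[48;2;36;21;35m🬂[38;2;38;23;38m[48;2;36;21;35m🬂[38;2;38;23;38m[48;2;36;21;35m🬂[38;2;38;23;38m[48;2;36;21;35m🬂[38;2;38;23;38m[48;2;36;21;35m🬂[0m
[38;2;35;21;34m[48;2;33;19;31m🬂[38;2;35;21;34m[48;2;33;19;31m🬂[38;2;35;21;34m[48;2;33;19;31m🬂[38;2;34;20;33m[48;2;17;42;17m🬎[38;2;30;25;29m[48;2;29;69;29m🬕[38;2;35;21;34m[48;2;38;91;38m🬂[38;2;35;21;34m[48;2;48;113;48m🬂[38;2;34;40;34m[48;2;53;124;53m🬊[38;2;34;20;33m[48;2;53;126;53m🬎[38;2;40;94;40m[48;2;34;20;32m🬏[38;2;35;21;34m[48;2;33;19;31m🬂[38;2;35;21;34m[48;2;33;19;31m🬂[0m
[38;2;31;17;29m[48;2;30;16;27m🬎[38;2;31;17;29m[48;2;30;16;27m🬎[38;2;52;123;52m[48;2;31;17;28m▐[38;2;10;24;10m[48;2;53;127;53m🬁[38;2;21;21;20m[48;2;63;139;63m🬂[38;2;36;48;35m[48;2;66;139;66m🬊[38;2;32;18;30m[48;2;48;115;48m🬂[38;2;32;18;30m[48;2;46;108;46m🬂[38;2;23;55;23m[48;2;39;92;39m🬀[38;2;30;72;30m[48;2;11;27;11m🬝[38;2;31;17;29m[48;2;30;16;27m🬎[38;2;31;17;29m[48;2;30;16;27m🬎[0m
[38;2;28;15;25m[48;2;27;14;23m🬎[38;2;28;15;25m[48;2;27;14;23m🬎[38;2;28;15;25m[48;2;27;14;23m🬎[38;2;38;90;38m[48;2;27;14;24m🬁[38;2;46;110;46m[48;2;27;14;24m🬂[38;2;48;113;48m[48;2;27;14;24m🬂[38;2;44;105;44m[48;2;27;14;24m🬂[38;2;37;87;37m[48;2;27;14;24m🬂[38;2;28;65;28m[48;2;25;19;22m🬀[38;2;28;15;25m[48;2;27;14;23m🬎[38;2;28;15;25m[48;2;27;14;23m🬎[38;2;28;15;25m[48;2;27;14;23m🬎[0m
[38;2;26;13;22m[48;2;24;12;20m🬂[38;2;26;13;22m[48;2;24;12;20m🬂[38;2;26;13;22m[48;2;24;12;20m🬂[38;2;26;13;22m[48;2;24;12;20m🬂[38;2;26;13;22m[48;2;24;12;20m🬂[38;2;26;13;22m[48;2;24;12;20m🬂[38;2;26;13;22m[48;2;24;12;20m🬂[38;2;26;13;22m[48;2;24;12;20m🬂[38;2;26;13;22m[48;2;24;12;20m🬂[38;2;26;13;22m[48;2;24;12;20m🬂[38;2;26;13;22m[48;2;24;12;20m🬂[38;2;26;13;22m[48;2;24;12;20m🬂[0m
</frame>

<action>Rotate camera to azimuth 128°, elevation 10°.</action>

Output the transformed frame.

<frame>
[38;2;40;25;41m[48;2;38;24;39m🬎[38;2;40;25;41m[48;2;38;24;39m🬎[38;2;40;25;41m[48;2;38;24;39m🬎[38;2;40;25;41m[48;2;38;24;39m🬎[38;2;40;25;41m[48;2;38;24;39m🬎[38;2;40;25;41m[48;2;38;24;39m🬎[38;2;40;25;41m[48;2;38;24;39m🬎[38;2;40;25;41m[48;2;38;24;39m🬎[38;2;40;25;41m[48;2;38;24;39m🬎[38;2;40;25;41m[48;2;38;24;39m🬎[38;2;40;25;41m[48;2;38;24;39m🬎[38;2;40;25;41m[48;2;38;24;39m🬎[0m
[38;2;38;23;38m[48;2;36;21;35m🬂[38;2;38;23;38m[48;2;36;21;35m🬂[38;2;38;23;38m[48;2;36;21;35m🬂[38;2;38;23;38m[48;2;36;21;35m🬂[38;2;38;23;38m[48;2;36;21;35m🬂[38;2;38;23;38m[48;2;36;21;35m🬂[38;2;38;23;38m[48;2;36;21;35m🬂[38;2;38;23;38m[48;2;36;21;35m🬂[38;2;38;23;38m[48;2;36;21;35m🬂[38;2;38;23;38m[48;2;36;21;35m🬂[38;2;38;23;38m[48;2;36;21;35m🬂[38;2;38;23;38m[48;2;36;21;35m🬂[0m
[38;2;35;21;34m[48;2;33;19;31m🬂[38;2;35;21;34m[48;2;33;19;31m🬂[38;2;35;21;34m[48;2;33;19;31m🬂[38;2;34;20;33m[48;2;29;69;29m🬎[38;2;34;20;33m[48;2;42;99;42m🬎[38;2;34;20;33m[48;2;55;129;55m🬎[38;2;34;20;33m[48;2;79;160;79m🬎[38;2;34;20;33m[48;2;56;132;56m🬎[38;2;34;20;33m[48;2;43;102;43m🬎[38;2;33;77;33m[48;2;34;20;32m🬏[38;2;35;21;34m[48;2;33;19;31m🬂[38;2;35;21;34m[48;2;33;19;31m🬂[0m
[38;2;31;17;29m[48;2;30;16;27m🬎[38;2;31;17;29m[48;2;30;16;27m🬎[38;2;49;115;49m[48;2;30;16;28m🬉[38;2;53;125;53m[48;2;41;97;41m🬎[38;2;48;113;48m[48;2;60;141;60m🬰[38;2;41;95;41m[48;2;57;135;57m🬂[38;2;39;92;39m[48;2;56;133;56m🬂[38;2;44;104;44m[48;2;55;131;55m🬡[38;2;53;126;53m[48;2;43;103;43m🬋[38;2;41;96;41m[48;2;30;16;27m🬝[38;2;31;17;29m[48;2;30;16;27m🬎[38;2;31;17;29m[48;2;30;16;27m🬎[0m
[38;2;28;15;25m[48;2;27;14;23m🬎[38;2;28;15;25m[48;2;27;14;23m🬎[38;2;28;15;25m[48;2;27;14;23m🬎[38;2;28;15;25m[48;2;27;14;23m🬎[38;2;28;15;25m[48;2;27;14;23m🬎[38;2;20;48;20m[48;2;27;14;24m🬂[38;2;22;53;22m[48;2;27;14;24m🬂[38;2;17;40;17m[48;2;27;14;24m🬀[38;2;28;15;25m[48;2;27;14;23m🬎[38;2;28;15;25m[48;2;27;14;23m🬎[38;2;28;15;25m[48;2;27;14;23m🬎[38;2;28;15;25m[48;2;27;14;23m🬎[0m
[38;2;26;13;22m[48;2;24;12;20m🬂[38;2;26;13;22m[48;2;24;12;20m🬂[38;2;26;13;22m[48;2;24;12;20m🬂[38;2;26;13;22m[48;2;24;12;20m🬂[38;2;26;13;22m[48;2;24;12;20m🬂[38;2;26;13;22m[48;2;24;12;20m🬂[38;2;26;13;22m[48;2;24;12;20m🬂[38;2;26;13;22m[48;2;24;12;20m🬂[38;2;26;13;22m[48;2;24;12;20m🬂[38;2;26;13;22m[48;2;24;12;20m🬂[38;2;26;13;22m[48;2;24;12;20m🬂[38;2;26;13;22m[48;2;24;12;20m🬂[0m
</frame>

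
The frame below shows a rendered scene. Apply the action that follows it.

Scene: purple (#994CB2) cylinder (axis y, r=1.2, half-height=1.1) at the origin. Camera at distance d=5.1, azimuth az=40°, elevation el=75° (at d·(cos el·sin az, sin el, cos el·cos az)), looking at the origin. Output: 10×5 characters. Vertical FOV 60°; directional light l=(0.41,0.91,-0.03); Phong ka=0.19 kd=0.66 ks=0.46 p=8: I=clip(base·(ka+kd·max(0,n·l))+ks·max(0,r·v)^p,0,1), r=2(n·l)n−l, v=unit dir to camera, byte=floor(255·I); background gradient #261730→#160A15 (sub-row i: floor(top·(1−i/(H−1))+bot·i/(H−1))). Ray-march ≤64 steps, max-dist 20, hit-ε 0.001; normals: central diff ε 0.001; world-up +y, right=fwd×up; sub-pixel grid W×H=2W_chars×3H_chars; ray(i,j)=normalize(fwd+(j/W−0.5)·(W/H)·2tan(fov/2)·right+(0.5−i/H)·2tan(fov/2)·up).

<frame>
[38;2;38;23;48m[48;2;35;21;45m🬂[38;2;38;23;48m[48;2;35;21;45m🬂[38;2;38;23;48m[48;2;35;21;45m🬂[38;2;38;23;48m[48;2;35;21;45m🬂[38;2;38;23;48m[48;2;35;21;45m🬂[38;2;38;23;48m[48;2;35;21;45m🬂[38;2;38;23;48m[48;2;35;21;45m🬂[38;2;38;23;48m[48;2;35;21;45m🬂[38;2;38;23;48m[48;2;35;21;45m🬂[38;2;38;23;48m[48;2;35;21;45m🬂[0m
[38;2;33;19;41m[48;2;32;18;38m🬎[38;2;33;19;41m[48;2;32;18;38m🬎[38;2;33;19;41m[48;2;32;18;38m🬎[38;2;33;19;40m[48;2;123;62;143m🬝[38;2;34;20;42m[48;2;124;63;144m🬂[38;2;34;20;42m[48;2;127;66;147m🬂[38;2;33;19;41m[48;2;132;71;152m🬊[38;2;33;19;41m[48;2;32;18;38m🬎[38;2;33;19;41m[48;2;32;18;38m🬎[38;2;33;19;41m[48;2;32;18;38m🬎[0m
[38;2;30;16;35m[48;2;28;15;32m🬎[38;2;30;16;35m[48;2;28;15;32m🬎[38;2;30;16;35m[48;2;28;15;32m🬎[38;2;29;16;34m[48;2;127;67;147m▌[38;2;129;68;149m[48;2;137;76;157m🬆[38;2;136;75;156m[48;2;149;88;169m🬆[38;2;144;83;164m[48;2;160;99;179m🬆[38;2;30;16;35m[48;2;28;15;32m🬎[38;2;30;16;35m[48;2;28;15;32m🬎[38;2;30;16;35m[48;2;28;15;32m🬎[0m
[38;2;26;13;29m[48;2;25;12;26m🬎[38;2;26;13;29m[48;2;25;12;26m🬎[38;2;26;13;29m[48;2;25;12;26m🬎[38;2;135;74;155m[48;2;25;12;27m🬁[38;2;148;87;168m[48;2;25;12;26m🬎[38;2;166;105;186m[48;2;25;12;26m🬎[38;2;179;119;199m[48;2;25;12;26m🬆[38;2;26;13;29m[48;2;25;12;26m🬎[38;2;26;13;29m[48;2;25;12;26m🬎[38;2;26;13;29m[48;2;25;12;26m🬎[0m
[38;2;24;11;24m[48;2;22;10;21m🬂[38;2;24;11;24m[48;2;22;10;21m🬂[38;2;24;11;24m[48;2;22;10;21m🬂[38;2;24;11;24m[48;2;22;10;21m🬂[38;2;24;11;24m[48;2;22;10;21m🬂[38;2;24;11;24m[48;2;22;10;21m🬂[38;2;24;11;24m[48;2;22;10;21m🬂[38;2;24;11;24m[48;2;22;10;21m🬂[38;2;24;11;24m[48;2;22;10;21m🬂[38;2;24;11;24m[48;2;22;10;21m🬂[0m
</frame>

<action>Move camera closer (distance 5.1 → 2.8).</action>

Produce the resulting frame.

<frame>
[38;2;38;23;48m[48;2;35;21;45m🬂[38;2;36;22;46m[48;2;120;60;140m🬝[38;2;38;23;48m[48;2;120;60;140m🬀[38;2;121;60;140m[48;2;121;60;141m🬝[38;2;121;60;140m[48;2;121;60;141m🬂[38;2;121;60;141m[48;2;122;61;142m🬎[38;2;121;60;141m[48;2;123;62;143m🬎[38;2;121;61;141m[48;2;124;63;143m🬎[38;2;37;22;47m[48;2;124;63;143m🬊[38;2;38;23;48m[48;2;35;21;45m🬂[0m
[38;2;33;19;41m[48;2;32;18;38m🬎[38;2;121;60;140m[48;2;121;60;141m🬝[38;2;121;60;140m[48;2;121;61;141m🬝[38;2;121;60;141m[48;2;123;62;143m🬝[38;2;122;61;141m[48;2;124;64;144m🬆[38;2;124;63;144m[48;2;129;68;149m🬎[38;2;127;66;146m[48;2;134;73;154m🬎[38;2;128;67;148m[48;2;136;76;156m🬎[38;2;129;68;149m[48;2;138;77;157m🬎[38;2;131;71;151m[48;2;33;19;40m▌[0m
[38;2;29;16;34m[48;2;121;60;140m▌[38;2;121;60;141m[48;2;122;61;142m🬝[38;2;122;61;142m[48;2;125;64;144m🬝[38;2;125;64;145m[48;2;129;68;149m🬕[38;2;129;68;149m[48;2;137;76;157m🬆[38;2;136;75;156m[48;2;149;88;169m🬆[38;2;144;83;164m[48;2;160;99;179m🬆[38;2;151;90;171m[48;2;169;108;189m🬎[38;2;151;90;171m[48;2;169;108;188m🬎[38;2;146;85;166m[48;2;160;99;179m🬊[0m
[38;2;26;13;29m[48;2;25;12;26m🬎[38;2;118;58;137m[48;2;122;62;142m🬏[38;2;125;65;145m[48;2;129;69;149m🬕[38;2;133;72;153m[48;2;141;80;161m🬕[38;2;145;84;165m[48;2;157;97;177m🬆[38;2;163;102;183m[48;2;180;119;200m🬆[38;2;179;119;199m[48;2;199;138;219m🬆[38;2;183;123;203m[48;2;205;144;224m🬂[38;2;186;125;205m[48;2;204;143;224m🬊[38;2;175;113;195m[48;2;26;13;28m▌[0m
[38;2;24;11;24m[48;2;22;10;21m🬂[38;2;125;65;145m[48;2;22;10;22m🬁[38;2;22;10;21m[48;2;132;71;152m🬏[38;2;141;80;161m[48;2;150;89;170m▌[38;2;161;100;181m[48;2;174;113;194m▌[38;2;188;127;207m[48;2;201;140;221m▌[38;2;212;151;232m[48;2;222;161;242m🬆[38;2;222;161;242m[48;2;232;171;251m🬂[38;2;222;161;242m[48;2;22;10;21m🬆[38;2;24;11;24m[48;2;22;10;21m🬂[0m
</frame>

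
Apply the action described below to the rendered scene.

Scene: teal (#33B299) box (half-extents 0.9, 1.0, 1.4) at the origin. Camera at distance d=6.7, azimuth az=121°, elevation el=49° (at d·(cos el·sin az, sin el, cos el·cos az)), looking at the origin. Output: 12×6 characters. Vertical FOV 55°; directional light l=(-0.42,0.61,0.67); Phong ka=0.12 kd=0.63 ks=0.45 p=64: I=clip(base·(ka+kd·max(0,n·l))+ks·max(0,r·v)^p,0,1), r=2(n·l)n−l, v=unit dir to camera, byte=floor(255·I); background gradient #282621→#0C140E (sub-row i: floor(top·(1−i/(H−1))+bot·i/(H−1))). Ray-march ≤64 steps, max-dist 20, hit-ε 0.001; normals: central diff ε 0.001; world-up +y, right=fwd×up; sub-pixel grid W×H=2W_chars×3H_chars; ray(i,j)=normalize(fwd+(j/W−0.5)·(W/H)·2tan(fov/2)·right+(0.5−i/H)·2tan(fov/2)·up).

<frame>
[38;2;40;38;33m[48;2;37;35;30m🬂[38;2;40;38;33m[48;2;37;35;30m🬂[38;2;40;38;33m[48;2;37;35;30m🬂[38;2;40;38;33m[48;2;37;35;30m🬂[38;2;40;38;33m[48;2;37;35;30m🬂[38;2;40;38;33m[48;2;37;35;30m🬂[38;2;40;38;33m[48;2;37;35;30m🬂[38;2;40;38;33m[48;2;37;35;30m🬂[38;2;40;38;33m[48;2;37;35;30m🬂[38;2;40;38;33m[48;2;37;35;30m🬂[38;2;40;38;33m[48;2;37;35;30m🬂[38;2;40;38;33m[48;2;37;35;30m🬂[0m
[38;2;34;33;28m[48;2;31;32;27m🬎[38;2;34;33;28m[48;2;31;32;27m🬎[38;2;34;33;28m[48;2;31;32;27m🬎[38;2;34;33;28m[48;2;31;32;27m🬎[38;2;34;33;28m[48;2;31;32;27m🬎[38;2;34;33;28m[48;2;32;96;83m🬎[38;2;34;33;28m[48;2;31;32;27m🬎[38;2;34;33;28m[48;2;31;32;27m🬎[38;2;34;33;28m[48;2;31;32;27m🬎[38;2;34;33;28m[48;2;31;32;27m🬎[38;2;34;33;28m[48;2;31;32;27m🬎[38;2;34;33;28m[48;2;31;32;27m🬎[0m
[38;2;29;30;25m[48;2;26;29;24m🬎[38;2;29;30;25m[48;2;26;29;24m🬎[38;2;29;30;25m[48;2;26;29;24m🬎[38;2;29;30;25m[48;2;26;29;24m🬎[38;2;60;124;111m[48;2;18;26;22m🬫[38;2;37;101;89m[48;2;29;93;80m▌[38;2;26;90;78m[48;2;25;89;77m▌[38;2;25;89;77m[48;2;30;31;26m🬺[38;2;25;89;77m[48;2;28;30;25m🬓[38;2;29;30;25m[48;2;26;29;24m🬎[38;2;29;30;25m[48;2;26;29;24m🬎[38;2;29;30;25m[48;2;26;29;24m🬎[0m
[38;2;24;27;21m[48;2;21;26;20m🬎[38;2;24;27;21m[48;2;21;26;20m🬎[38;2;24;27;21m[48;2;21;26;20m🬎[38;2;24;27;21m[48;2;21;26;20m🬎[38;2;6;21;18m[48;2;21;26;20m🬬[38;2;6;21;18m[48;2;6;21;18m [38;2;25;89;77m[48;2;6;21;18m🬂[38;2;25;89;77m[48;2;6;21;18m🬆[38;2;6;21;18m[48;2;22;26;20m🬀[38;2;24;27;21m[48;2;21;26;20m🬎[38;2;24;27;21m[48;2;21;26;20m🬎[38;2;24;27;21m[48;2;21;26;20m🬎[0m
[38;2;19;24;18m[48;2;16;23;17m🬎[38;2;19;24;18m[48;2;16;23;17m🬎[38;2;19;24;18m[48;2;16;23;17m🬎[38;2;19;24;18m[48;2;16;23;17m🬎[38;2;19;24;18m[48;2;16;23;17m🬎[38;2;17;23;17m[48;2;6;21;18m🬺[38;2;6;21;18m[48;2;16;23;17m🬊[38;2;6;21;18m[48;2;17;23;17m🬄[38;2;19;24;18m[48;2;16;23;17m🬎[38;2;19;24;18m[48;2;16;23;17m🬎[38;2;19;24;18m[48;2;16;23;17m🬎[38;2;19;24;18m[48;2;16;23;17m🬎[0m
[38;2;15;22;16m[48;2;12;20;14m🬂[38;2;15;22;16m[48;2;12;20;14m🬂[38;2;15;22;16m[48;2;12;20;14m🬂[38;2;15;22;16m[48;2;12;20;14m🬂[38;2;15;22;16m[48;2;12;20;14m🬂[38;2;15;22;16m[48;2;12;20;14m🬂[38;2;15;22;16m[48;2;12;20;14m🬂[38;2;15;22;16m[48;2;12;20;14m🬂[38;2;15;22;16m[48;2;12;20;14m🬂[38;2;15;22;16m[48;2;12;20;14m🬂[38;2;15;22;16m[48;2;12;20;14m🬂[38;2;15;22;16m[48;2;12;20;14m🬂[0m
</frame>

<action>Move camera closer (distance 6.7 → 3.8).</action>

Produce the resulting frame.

<frame>
[38;2;40;38;33m[48;2;37;35;30m🬂[38;2;40;38;33m[48;2;37;35;30m🬂[38;2;40;38;33m[48;2;37;35;30m🬂[38;2;40;38;33m[48;2;37;35;30m🬂[38;2;39;37;32m[48;2;32;96;83m🬎[38;2;39;37;32m[48;2;26;90;78m🬎[38;2;40;38;33m[48;2;37;35;30m🬂[38;2;40;38;33m[48;2;37;35;30m🬂[38;2;40;38;33m[48;2;37;35;30m🬂[38;2;40;38;33m[48;2;37;35;30m🬂[38;2;40;38;33m[48;2;37;35;30m🬂[38;2;40;38;33m[48;2;37;35;30m🬂[0m
[38;2;34;33;28m[48;2;31;32;27m🬎[38;2;34;33;28m[48;2;31;32;27m🬎[38;2;34;33;28m[48;2;100;164;152m🬆[38;2;35;34;29m[48;2;80;144;131m🬀[38;2;41;105;93m[48;2;62;126;113m🬨[38;2;28;92;79m[48;2;34;98;85m🬨[38;2;25;89;77m[48;2;26;90;77m▐[38;2;25;89;77m[48;2;35;34;29m🬺[38;2;35;34;29m[48;2;25;89;77m🬂[38;2;34;33;28m[48;2;25;89;77m🬎[38;2;34;33;28m[48;2;25;89;77m🬎[38;2;34;33;28m[48;2;31;32;27m🬎[0m
[38;2;29;30;25m[48;2;26;29;24m🬎[38;2;27;29;24m[48;2;6;21;18m🬺[38;2;122;186;173m[48;2;6;21;18m🬂[38;2;115;179;166m[48;2;6;21;18m🬎[38;2;76;140;127m[48;2;53;117;105m▌[38;2;37;101;89m[48;2;29;93;80m▌[38;2;26;90;78m[48;2;25;89;77m▌[38;2;25;89;77m[48;2;25;89;77m [38;2;25;89;77m[48;2;25;89;77m [38;2;25;89;77m[48;2;25;89;77m [38;2;25;89;77m[48;2;28;30;25m▌[38;2;29;30;25m[48;2;26;29;24m🬎[0m
[38;2;24;27;21m[48;2;21;26;20m🬎[38;2;24;27;21m[48;2;21;26;20m🬎[38;2;22;26;20m[48;2;6;21;18m🬲[38;2;6;21;18m[48;2;6;21;18m [38;2;6;21;18m[48;2;6;21;18m [38;2;30;94;81m[48;2;6;21;18m🬂[38;2;25;89;77m[48;2;8;28;24m🬊[38;2;25;89;77m[48;2;6;21;18m🬬[38;2;25;89;77m[48;2;25;89;77m [38;2;25;89;77m[48;2;21;26;20m🬝[38;2;24;27;21m[48;2;21;26;20m🬎[38;2;24;27;21m[48;2;21;26;20m🬎[0m
[38;2;19;24;18m[48;2;16;23;17m🬎[38;2;19;24;18m[48;2;16;23;17m🬎[38;2;19;24;18m[48;2;16;23;17m🬎[38;2;17;23;17m[48;2;6;21;18m🬺[38;2;6;21;18m[48;2;16;23;17m🬎[38;2;6;21;18m[48;2;6;21;18m [38;2;6;21;18m[48;2;6;21;18m [38;2;6;21;18m[48;2;6;21;18m [38;2;6;21;18m[48;2;25;89;77m🬺[38;2;25;89;77m[48;2;15;23;17m🬀[38;2;19;24;18m[48;2;16;23;17m🬎[38;2;19;24;18m[48;2;16;23;17m🬎[0m
[38;2;15;22;16m[48;2;12;20;14m🬂[38;2;15;22;16m[48;2;12;20;14m🬂[38;2;15;22;16m[48;2;12;20;14m🬂[38;2;15;22;16m[48;2;12;20;14m🬂[38;2;15;22;16m[48;2;12;20;14m🬂[38;2;15;22;16m[48;2;12;20;14m🬂[38;2;6;21;18m[48;2;12;20;14m🬊[38;2;6;21;18m[48;2;12;20;14m🬬[38;2;6;21;18m[48;2;12;20;14m🬆[38;2;15;22;16m[48;2;12;20;14m🬂[38;2;15;22;16m[48;2;12;20;14m🬂[38;2;15;22;16m[48;2;12;20;14m🬂[0m
</frame>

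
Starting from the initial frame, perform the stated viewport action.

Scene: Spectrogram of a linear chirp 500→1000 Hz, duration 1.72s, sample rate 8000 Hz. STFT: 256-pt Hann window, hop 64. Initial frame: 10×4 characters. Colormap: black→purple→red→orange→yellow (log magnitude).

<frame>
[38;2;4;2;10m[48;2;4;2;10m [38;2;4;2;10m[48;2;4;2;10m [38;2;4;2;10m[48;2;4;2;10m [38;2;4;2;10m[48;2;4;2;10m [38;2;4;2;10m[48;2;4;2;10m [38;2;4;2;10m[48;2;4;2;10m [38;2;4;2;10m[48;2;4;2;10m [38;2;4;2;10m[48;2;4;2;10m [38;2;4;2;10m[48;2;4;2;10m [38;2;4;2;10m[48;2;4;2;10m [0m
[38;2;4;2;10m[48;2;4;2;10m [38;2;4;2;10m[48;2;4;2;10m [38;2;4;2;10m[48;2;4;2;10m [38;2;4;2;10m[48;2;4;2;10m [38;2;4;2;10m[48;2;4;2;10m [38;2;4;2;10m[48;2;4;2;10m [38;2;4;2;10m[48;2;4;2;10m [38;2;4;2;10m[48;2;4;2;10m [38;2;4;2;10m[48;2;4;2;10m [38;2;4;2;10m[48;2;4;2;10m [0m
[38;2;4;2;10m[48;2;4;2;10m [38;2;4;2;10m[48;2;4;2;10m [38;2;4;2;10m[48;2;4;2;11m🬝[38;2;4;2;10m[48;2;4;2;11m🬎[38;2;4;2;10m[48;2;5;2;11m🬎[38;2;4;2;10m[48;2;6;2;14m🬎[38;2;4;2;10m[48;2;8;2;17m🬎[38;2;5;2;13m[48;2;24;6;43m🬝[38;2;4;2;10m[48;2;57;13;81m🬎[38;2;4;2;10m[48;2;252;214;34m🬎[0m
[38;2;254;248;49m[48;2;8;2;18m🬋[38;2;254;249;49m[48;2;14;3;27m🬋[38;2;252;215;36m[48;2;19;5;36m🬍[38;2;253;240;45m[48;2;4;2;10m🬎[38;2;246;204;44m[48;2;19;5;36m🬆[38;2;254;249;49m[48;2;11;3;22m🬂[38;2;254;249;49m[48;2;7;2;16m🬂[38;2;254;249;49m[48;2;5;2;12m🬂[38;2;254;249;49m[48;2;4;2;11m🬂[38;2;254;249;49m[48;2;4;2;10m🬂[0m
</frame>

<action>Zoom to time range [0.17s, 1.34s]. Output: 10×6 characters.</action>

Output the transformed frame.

<frame>
[38;2;4;2;10m[48;2;4;2;10m [38;2;4;2;10m[48;2;4;2;10m [38;2;4;2;10m[48;2;4;2;10m [38;2;4;2;10m[48;2;4;2;10m [38;2;4;2;10m[48;2;4;2;10m [38;2;4;2;10m[48;2;4;2;10m [38;2;4;2;10m[48;2;4;2;10m [38;2;4;2;10m[48;2;4;2;10m [38;2;4;2;10m[48;2;4;2;10m [38;2;4;2;10m[48;2;4;2;10m [0m
[38;2;4;2;10m[48;2;4;2;10m [38;2;4;2;10m[48;2;4;2;10m [38;2;4;2;10m[48;2;4;2;10m [38;2;4;2;10m[48;2;4;2;10m [38;2;4;2;10m[48;2;4;2;10m [38;2;4;2;10m[48;2;4;2;10m [38;2;4;2;10m[48;2;4;2;10m [38;2;4;2;10m[48;2;4;2;10m [38;2;4;2;10m[48;2;4;2;10m [38;2;4;2;10m[48;2;4;2;10m [0m
[38;2;4;2;10m[48;2;4;2;10m [38;2;4;2;10m[48;2;4;2;10m [38;2;4;2;10m[48;2;4;2;10m [38;2;4;2;10m[48;2;4;2;10m [38;2;4;2;10m[48;2;4;2;10m [38;2;4;2;10m[48;2;4;2;10m [38;2;4;2;10m[48;2;4;2;10m [38;2;4;2;10m[48;2;4;2;10m [38;2;4;2;10m[48;2;4;2;10m [38;2;4;2;10m[48;2;4;2;10m [0m
[38;2;4;2;10m[48;2;4;2;10m [38;2;4;2;10m[48;2;4;2;10m [38;2;4;2;10m[48;2;4;2;10m [38;2;4;2;10m[48;2;4;2;10m [38;2;4;2;10m[48;2;4;2;10m [38;2;4;2;10m[48;2;4;2;10m [38;2;4;2;10m[48;2;4;2;10m [38;2;4;2;10m[48;2;4;2;10m [38;2;4;2;10m[48;2;4;2;10m [38;2;4;2;10m[48;2;4;2;10m [0m
[38;2;5;2;13m[48;2;23;6;43m🬝[38;2;4;2;10m[48;2;39;9;70m🬎[38;2;32;9;25m[48;2;250;152;10m🬝[38;2;4;2;11m[48;2;253;234;43m🬎[38;2;5;2;12m[48;2;254;249;49m🬎[38;2;6;2;14m[48;2;254;249;49m🬎[38;2;8;3;18m[48;2;254;249;49m🬎[38;2;13;4;27m[48;2;254;249;49m🬎[38;2;27;6;49m[48;2;254;248;49m🬎[38;2;5;2;12m[48;2;249;207;41m🬂[0m
[38;2;254;247;48m[48;2;9;3;19m🬂[38;2;254;247;48m[48;2;6;2;14m🬂[38;2;254;248;48m[48;2;5;2;12m🬂[38;2;254;245;47m[48;2;4;2;11m🬂[38;2;240;155;33m[48;2;4;2;11m🬂[38;2;48;10;84m[48;2;4;2;10m🬂[38;2;23;5;41m[48;2;4;2;10m🬂[38;2;12;3;25m[48;2;4;2;10m🬂[38;2;8;2;18m[48;2;4;2;10m🬂[38;2;6;2;14m[48;2;4;2;10m🬂[0m
</frame>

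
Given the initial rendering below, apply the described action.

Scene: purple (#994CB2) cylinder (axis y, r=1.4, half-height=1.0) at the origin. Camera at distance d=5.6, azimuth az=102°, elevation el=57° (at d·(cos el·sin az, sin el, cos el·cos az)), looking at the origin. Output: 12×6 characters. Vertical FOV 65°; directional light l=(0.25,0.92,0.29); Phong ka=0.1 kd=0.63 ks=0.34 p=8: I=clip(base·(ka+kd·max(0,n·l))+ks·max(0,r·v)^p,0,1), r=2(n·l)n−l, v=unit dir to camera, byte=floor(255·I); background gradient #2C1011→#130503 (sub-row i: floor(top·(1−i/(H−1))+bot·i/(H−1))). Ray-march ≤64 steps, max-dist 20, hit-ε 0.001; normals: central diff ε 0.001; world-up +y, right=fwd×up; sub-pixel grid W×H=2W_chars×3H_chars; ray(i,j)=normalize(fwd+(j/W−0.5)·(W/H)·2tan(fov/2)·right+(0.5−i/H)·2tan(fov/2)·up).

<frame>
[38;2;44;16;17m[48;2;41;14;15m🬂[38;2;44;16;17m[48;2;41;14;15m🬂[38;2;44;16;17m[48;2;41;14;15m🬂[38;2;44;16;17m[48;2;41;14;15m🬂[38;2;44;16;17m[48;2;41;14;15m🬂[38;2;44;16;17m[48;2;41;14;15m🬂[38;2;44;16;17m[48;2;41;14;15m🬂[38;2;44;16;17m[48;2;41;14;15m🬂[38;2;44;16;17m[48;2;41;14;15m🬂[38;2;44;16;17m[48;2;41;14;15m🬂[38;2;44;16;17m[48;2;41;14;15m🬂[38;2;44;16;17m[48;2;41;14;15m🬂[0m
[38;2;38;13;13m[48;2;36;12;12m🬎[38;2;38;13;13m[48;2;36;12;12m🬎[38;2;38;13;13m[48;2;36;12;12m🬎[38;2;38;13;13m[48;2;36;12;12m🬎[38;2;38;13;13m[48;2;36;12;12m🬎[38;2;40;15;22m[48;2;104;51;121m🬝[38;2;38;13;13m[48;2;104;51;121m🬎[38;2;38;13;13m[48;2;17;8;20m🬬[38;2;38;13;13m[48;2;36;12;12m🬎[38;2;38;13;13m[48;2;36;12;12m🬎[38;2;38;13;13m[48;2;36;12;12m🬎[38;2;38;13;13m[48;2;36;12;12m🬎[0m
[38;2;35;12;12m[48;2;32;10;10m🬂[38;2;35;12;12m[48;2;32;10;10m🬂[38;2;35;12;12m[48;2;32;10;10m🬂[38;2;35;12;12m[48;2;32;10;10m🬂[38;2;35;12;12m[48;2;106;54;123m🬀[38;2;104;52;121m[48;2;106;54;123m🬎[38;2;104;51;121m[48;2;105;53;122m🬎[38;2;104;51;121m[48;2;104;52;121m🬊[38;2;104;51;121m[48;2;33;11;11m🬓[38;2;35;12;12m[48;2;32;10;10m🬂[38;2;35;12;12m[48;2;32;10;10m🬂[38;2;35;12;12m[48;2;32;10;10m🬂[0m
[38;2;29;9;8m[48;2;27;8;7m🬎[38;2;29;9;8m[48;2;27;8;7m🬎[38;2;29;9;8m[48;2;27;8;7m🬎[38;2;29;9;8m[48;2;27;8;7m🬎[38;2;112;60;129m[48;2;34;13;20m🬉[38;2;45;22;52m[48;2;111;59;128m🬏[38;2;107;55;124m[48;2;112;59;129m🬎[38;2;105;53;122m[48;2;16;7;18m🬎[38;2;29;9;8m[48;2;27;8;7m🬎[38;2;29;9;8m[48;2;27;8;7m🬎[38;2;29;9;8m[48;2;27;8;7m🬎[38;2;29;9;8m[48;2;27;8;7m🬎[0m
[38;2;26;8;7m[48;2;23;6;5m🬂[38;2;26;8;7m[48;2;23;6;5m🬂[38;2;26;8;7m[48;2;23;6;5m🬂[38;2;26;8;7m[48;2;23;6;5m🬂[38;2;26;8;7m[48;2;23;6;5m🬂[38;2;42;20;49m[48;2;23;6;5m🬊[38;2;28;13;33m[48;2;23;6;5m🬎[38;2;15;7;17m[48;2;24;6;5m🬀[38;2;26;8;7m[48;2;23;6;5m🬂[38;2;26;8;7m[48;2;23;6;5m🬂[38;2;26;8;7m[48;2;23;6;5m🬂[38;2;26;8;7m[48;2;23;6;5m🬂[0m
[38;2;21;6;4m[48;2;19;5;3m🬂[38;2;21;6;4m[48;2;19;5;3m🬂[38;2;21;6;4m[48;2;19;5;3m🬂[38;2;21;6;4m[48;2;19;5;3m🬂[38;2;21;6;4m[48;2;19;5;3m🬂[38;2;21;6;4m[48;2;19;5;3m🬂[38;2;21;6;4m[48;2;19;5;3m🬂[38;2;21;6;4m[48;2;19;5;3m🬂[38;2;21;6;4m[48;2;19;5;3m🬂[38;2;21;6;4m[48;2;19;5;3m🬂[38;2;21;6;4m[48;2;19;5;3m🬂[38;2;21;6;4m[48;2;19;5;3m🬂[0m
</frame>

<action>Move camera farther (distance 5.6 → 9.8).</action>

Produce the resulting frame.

<frame>
[38;2;44;16;17m[48;2;41;14;15m🬂[38;2;44;16;17m[48;2;41;14;15m🬂[38;2;44;16;17m[48;2;41;14;15m🬂[38;2;44;16;17m[48;2;41;14;15m🬂[38;2;44;16;17m[48;2;41;14;15m🬂[38;2;44;16;17m[48;2;41;14;15m🬂[38;2;44;16;17m[48;2;41;14;15m🬂[38;2;44;16;17m[48;2;41;14;15m🬂[38;2;44;16;17m[48;2;41;14;15m🬂[38;2;44;16;17m[48;2;41;14;15m🬂[38;2;44;16;17m[48;2;41;14;15m🬂[38;2;44;16;17m[48;2;41;14;15m🬂[0m
[38;2;38;13;13m[48;2;36;12;12m🬎[38;2;38;13;13m[48;2;36;12;12m🬎[38;2;38;13;13m[48;2;36;12;12m🬎[38;2;38;13;13m[48;2;36;12;12m🬎[38;2;38;13;13m[48;2;36;12;12m🬎[38;2;38;13;13m[48;2;36;12;12m🬎[38;2;38;13;13m[48;2;36;12;12m🬎[38;2;38;13;13m[48;2;36;12;12m🬎[38;2;38;13;13m[48;2;36;12;12m🬎[38;2;38;13;13m[48;2;36;12;12m🬎[38;2;38;13;13m[48;2;36;12;12m🬎[38;2;38;13;13m[48;2;36;12;12m🬎[0m
[38;2;35;12;12m[48;2;32;10;10m🬂[38;2;35;12;12m[48;2;32;10;10m🬂[38;2;35;12;12m[48;2;32;10;10m🬂[38;2;35;12;12m[48;2;32;10;10m🬂[38;2;35;12;12m[48;2;32;10;10m🬂[38;2;34;11;11m[48;2;106;53;123m🬆[38;2;35;12;12m[48;2;104;52;121m🬂[38;2;104;52;121m[48;2;33;11;11m🬏[38;2;35;12;12m[48;2;32;10;10m🬂[38;2;35;12;12m[48;2;32;10;10m🬂[38;2;35;12;12m[48;2;32;10;10m🬂[38;2;35;12;12m[48;2;32;10;10m🬂[0m
[38;2;29;9;8m[48;2;27;8;7m🬎[38;2;29;9;8m[48;2;27;8;7m🬎[38;2;29;9;8m[48;2;27;8;7m🬎[38;2;29;9;8m[48;2;27;8;7m🬎[38;2;29;9;8m[48;2;27;8;7m🬎[38;2;108;56;125m[48;2;36;15;30m🬂[38;2;107;55;124m[48;2;21;10;25m🬆[38;2;105;53;122m[48;2;28;8;7m🬀[38;2;29;9;8m[48;2;27;8;7m🬎[38;2;29;9;8m[48;2;27;8;7m🬎[38;2;29;9;8m[48;2;27;8;7m🬎[38;2;29;9;8m[48;2;27;8;7m🬎[0m
[38;2;26;8;7m[48;2;23;6;5m🬂[38;2;26;8;7m[48;2;23;6;5m🬂[38;2;26;8;7m[48;2;23;6;5m🬂[38;2;26;8;7m[48;2;23;6;5m🬂[38;2;26;8;7m[48;2;23;6;5m🬂[38;2;26;8;7m[48;2;23;6;5m🬂[38;2;26;8;7m[48;2;23;6;5m🬂[38;2;26;8;7m[48;2;23;6;5m🬂[38;2;26;8;7m[48;2;23;6;5m🬂[38;2;26;8;7m[48;2;23;6;5m🬂[38;2;26;8;7m[48;2;23;6;5m🬂[38;2;26;8;7m[48;2;23;6;5m🬂[0m
[38;2;21;6;4m[48;2;19;5;3m🬂[38;2;21;6;4m[48;2;19;5;3m🬂[38;2;21;6;4m[48;2;19;5;3m🬂[38;2;21;6;4m[48;2;19;5;3m🬂[38;2;21;6;4m[48;2;19;5;3m🬂[38;2;21;6;4m[48;2;19;5;3m🬂[38;2;21;6;4m[48;2;19;5;3m🬂[38;2;21;6;4m[48;2;19;5;3m🬂[38;2;21;6;4m[48;2;19;5;3m🬂[38;2;21;6;4m[48;2;19;5;3m🬂[38;2;21;6;4m[48;2;19;5;3m🬂[38;2;21;6;4m[48;2;19;5;3m🬂[0m
</frame>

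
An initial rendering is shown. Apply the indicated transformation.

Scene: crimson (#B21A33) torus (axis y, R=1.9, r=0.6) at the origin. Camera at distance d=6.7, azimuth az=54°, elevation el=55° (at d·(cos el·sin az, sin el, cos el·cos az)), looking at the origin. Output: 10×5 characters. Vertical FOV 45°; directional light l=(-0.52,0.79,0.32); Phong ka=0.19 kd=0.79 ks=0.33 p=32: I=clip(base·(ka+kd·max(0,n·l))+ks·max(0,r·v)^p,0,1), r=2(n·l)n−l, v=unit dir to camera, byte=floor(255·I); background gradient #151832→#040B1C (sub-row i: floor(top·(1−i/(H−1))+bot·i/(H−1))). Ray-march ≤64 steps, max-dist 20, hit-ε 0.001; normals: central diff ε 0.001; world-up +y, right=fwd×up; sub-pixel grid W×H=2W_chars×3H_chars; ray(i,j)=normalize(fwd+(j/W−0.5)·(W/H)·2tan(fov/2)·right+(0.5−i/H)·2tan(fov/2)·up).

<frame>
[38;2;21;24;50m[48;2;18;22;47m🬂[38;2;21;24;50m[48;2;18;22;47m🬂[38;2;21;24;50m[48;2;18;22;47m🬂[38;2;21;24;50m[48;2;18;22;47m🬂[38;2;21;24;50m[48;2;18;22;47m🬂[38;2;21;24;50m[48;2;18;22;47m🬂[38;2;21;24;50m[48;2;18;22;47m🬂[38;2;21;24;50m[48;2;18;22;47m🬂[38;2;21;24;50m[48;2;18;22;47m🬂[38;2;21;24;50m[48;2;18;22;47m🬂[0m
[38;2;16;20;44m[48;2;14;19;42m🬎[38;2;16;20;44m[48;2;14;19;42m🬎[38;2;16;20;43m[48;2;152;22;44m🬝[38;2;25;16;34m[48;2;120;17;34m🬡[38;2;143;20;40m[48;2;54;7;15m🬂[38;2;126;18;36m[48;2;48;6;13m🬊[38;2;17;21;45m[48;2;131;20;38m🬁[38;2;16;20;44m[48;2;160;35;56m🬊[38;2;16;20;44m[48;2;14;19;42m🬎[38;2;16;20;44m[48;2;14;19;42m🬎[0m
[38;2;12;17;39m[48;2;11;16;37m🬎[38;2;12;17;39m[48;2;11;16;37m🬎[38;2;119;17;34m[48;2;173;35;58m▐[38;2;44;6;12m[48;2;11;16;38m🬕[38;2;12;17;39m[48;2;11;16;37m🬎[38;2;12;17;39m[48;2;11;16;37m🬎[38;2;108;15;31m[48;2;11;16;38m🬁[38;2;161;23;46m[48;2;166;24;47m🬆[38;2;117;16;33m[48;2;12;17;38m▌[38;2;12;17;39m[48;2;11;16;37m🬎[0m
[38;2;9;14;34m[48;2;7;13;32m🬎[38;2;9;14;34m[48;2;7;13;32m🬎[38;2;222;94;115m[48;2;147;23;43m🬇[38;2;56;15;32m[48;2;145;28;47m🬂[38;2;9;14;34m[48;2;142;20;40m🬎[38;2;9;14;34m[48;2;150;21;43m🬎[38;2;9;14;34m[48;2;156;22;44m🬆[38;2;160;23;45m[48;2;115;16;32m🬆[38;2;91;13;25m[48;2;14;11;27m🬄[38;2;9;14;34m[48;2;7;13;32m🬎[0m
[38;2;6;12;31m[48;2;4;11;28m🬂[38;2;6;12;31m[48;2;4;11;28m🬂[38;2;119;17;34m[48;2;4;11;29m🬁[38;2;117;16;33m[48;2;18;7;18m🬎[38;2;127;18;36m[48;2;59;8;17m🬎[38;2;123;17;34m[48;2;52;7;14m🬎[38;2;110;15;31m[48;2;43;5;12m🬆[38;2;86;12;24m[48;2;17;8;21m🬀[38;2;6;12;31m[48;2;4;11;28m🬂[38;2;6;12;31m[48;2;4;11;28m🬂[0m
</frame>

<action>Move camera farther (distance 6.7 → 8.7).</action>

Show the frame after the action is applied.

<frame>
[38;2;21;24;50m[48;2;18;22;47m🬂[38;2;21;24;50m[48;2;18;22;47m🬂[38;2;21;24;50m[48;2;18;22;47m🬂[38;2;21;24;50m[48;2;18;22;47m🬂[38;2;21;24;50m[48;2;18;22;47m🬂[38;2;21;24;50m[48;2;18;22;47m🬂[38;2;21;24;50m[48;2;18;22;47m🬂[38;2;21;24;50m[48;2;18;22;47m🬂[38;2;21;24;50m[48;2;18;22;47m🬂[38;2;21;24;50m[48;2;18;22;47m🬂[0m
[38;2;16;20;44m[48;2;14;19;42m🬎[38;2;16;20;44m[48;2;14;19;42m🬎[38;2;16;20;44m[48;2;14;19;42m🬎[38;2;16;20;43m[48;2;131;19;37m🬝[38;2;39;14;31m[48;2;148;21;42m🬰[38;2;29;16;35m[48;2;124;17;35m🬒[38;2;16;20;44m[48;2;143;22;41m🬊[38;2;16;20;44m[48;2;14;19;42m🬎[38;2;16;20;44m[48;2;14;19;42m🬎[38;2;16;20;44m[48;2;14;19;42m🬎[0m
[38;2;12;17;39m[48;2;11;16;37m🬎[38;2;12;17;39m[48;2;11;16;37m🬎[38;2;165;23;47m[48;2;12;17;39m🬦[38;2;139;20;40m[48;2;53;7;15m▌[38;2;33;4;9m[48;2;11;16;38m🬀[38;2;12;17;39m[48;2;11;16;37m🬎[38;2;167;27;50m[48;2;38;15;34m▐[38;2;47;12;25m[48;2;149;21;42m▐[38;2;12;17;39m[48;2;11;16;37m🬎[38;2;12;17;39m[48;2;11;16;37m🬎[0m
[38;2;9;14;34m[48;2;7;13;32m🬎[38;2;9;14;34m[48;2;7;13;32m🬎[38;2;144;21;41m[48;2;8;13;33m🬁[38;2;205;77;98m[48;2;117;16;33m🬈[38;2;10;15;35m[48;2;136;19;39m🬂[38;2;10;15;35m[48;2;138;20;39m🬂[38;2;36;12;26m[48;2;135;19;38m🬟[38;2;96;13;27m[48;2;20;8;21m🬄[38;2;9;14;34m[48;2;7;13;32m🬎[38;2;9;14;34m[48;2;7;13;32m🬎[0m
[38;2;6;12;31m[48;2;4;11;28m🬂[38;2;6;12;31m[48;2;4;11;28m🬂[38;2;6;12;31m[48;2;4;11;28m🬂[38;2;6;12;31m[48;2;4;11;28m🬂[38;2;72;10;20m[48;2;4;11;28m🬂[38;2;63;9;17m[48;2;4;11;28m🬂[38;2;33;4;9m[48;2;4;11;29m🬀[38;2;6;12;31m[48;2;4;11;28m🬂[38;2;6;12;31m[48;2;4;11;28m🬂[38;2;6;12;31m[48;2;4;11;28m🬂[0m
</frame>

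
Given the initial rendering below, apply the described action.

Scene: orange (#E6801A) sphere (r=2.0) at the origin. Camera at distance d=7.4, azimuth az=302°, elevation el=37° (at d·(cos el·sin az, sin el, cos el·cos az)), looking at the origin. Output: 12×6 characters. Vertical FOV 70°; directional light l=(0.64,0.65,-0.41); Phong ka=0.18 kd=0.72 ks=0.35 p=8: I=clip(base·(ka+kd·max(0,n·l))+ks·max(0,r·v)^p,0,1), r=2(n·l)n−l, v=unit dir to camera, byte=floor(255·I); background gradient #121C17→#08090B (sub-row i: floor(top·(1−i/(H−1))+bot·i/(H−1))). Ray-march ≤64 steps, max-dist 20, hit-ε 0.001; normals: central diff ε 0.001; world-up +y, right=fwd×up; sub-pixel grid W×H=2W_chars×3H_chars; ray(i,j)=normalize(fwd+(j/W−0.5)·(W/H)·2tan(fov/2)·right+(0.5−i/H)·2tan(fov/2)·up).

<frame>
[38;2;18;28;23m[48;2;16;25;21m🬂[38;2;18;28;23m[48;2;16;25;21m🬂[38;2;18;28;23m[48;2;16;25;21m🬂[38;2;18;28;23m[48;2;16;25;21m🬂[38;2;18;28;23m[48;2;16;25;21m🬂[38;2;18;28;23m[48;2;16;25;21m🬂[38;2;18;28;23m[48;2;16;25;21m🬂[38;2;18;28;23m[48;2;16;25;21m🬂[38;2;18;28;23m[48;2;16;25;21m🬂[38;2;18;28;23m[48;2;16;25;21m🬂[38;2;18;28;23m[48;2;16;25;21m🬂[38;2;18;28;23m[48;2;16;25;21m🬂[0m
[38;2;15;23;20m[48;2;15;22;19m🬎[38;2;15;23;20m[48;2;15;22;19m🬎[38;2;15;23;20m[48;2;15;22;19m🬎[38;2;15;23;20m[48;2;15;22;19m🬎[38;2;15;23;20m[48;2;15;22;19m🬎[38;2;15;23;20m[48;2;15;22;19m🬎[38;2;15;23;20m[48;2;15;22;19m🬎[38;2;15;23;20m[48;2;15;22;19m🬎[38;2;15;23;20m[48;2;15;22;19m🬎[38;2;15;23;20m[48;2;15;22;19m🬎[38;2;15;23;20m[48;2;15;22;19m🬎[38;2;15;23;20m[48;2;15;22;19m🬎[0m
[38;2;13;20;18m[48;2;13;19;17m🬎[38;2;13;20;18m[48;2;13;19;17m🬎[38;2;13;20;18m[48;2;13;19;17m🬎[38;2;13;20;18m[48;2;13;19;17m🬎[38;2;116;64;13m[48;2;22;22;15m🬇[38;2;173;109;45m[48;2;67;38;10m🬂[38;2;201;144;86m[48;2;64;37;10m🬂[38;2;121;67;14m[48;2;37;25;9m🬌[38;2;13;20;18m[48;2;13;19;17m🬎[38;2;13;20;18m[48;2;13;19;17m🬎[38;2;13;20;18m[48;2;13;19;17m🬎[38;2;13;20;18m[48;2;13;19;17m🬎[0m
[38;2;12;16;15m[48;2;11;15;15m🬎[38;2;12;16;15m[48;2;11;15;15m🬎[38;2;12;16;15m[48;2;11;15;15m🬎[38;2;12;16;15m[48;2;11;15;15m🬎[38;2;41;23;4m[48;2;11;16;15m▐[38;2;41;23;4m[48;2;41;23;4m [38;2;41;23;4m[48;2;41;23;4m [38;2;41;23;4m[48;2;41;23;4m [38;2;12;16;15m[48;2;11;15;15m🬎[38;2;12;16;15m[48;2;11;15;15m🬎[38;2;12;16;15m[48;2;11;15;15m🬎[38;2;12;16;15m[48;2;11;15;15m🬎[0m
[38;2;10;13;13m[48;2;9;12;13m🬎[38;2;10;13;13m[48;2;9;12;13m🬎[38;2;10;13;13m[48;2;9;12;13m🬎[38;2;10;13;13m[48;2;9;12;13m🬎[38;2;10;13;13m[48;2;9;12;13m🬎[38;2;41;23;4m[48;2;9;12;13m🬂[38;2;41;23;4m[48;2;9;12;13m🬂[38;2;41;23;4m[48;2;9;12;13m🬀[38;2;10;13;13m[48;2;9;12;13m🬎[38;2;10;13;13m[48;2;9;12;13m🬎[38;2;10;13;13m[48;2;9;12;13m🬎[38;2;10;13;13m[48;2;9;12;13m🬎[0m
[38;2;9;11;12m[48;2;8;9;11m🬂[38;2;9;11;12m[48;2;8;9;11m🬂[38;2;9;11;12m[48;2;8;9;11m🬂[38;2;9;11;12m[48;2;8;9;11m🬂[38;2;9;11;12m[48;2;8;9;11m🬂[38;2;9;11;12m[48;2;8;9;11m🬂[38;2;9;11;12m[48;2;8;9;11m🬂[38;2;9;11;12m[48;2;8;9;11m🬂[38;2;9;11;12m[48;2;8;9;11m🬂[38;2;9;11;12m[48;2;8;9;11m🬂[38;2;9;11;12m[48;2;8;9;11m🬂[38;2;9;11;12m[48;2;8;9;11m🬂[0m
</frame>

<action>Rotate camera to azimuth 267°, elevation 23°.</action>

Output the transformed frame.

<frame>
[38;2;18;28;23m[48;2;16;25;21m🬂[38;2;18;28;23m[48;2;16;25;21m🬂[38;2;18;28;23m[48;2;16;25;21m🬂[38;2;18;28;23m[48;2;16;25;21m🬂[38;2;18;28;23m[48;2;16;25;21m🬂[38;2;18;28;23m[48;2;16;25;21m🬂[38;2;18;28;23m[48;2;16;25;21m🬂[38;2;18;28;23m[48;2;16;25;21m🬂[38;2;18;28;23m[48;2;16;25;21m🬂[38;2;18;28;23m[48;2;16;25;21m🬂[38;2;18;28;23m[48;2;16;25;21m🬂[38;2;18;28;23m[48;2;16;25;21m🬂[0m
[38;2;15;23;20m[48;2;15;22;19m🬎[38;2;15;23;20m[48;2;15;22;19m🬎[38;2;15;23;20m[48;2;15;22;19m🬎[38;2;15;23;20m[48;2;15;22;19m🬎[38;2;15;23;20m[48;2;15;22;19m🬎[38;2;15;23;20m[48;2;15;22;19m🬎[38;2;15;23;20m[48;2;15;22;19m🬎[38;2;15;23;20m[48;2;15;22;19m🬎[38;2;15;23;20m[48;2;15;22;19m🬎[38;2;15;23;20m[48;2;15;22;19m🬎[38;2;15;23;20m[48;2;15;22;19m🬎[38;2;15;23;20m[48;2;15;22;19m🬎[0m
[38;2;13;20;18m[48;2;13;19;17m🬎[38;2;13;20;18m[48;2;13;19;17m🬎[38;2;13;20;18m[48;2;13;19;17m🬎[38;2;13;20;18m[48;2;13;19;17m🬎[38;2;128;74;19m[48;2;13;20;17m🬦[38;2;174;115;57m[48;2;61;36;10m🬆[38;2;114;72;30m[48;2;44;25;4m🬂[38;2;96;53;11m[48;2;35;22;6m🬀[38;2;13;20;18m[48;2;13;19;17m🬎[38;2;13;20;18m[48;2;13;19;17m🬎[38;2;13;20;18m[48;2;13;19;17m🬎[38;2;13;20;18m[48;2;13;19;17m🬎[0m
[38;2;12;16;15m[48;2;11;15;15m🬎[38;2;12;16;15m[48;2;11;15;15m🬎[38;2;12;16;15m[48;2;11;15;15m🬎[38;2;12;16;15m[48;2;11;15;15m🬎[38;2;45;25;4m[48;2;11;16;15m▐[38;2;41;23;4m[48;2;41;23;4m [38;2;41;23;4m[48;2;41;23;4m [38;2;41;23;4m[48;2;41;23;4m [38;2;12;16;15m[48;2;11;15;15m🬎[38;2;12;16;15m[48;2;11;15;15m🬎[38;2;12;16;15m[48;2;11;15;15m🬎[38;2;12;16;15m[48;2;11;15;15m🬎[0m
[38;2;10;13;13m[48;2;9;12;13m🬎[38;2;10;13;13m[48;2;9;12;13m🬎[38;2;10;13;13m[48;2;9;12;13m🬎[38;2;10;13;13m[48;2;9;12;13m🬎[38;2;10;13;13m[48;2;9;12;13m🬎[38;2;41;23;4m[48;2;9;12;13m🬂[38;2;41;23;4m[48;2;9;12;13m🬂[38;2;41;23;4m[48;2;9;12;13m🬀[38;2;10;13;13m[48;2;9;12;13m🬎[38;2;10;13;13m[48;2;9;12;13m🬎[38;2;10;13;13m[48;2;9;12;13m🬎[38;2;10;13;13m[48;2;9;12;13m🬎[0m
[38;2;9;11;12m[48;2;8;9;11m🬂[38;2;9;11;12m[48;2;8;9;11m🬂[38;2;9;11;12m[48;2;8;9;11m🬂[38;2;9;11;12m[48;2;8;9;11m🬂[38;2;9;11;12m[48;2;8;9;11m🬂[38;2;9;11;12m[48;2;8;9;11m🬂[38;2;9;11;12m[48;2;8;9;11m🬂[38;2;9;11;12m[48;2;8;9;11m🬂[38;2;9;11;12m[48;2;8;9;11m🬂[38;2;9;11;12m[48;2;8;9;11m🬂[38;2;9;11;12m[48;2;8;9;11m🬂[38;2;9;11;12m[48;2;8;9;11m🬂[0m
</frame>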